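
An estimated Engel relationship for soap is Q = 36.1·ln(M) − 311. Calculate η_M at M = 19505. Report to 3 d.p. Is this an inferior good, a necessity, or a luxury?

0.791 (necessity)

At M = 19505: Q = 45.611.
dQ/dM = 36.1/M = 0.00185081 at this income.
η = (dQ/dM)·(M/Q) = 0.00185081 × (19505/45.611) = 0.791.
Since 0 < η < 1, the good is a necessity.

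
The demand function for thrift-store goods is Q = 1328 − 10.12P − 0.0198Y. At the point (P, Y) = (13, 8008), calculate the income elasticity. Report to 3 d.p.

At P = 13, Y = 8008: Q = 1037.882.
Holding P constant, ∂Q/∂Y = −0.0198.
η_Y = (∂Q/∂Y)·(Y/Q) = -0.0198 × (8008/1037.882) = -0.153.

-0.153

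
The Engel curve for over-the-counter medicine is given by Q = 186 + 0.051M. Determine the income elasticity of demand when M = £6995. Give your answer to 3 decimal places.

At M = 6995: Q = 542.745.
dQ/dM = 0.051.
η = (dQ/dM)·(M/Q) = 0.051 × (6995/542.745) = 0.657.

0.657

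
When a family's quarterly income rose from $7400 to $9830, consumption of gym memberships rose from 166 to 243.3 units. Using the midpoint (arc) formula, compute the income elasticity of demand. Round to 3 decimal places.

ΔQ = 243.3 − 166 = 77.3; midpoint Q̄ = (166 + 243.3)/2 = 204.65.
ΔI = 9830 − 7400 = 2430; midpoint Ī = (7400 + 9830)/2 = 8615.
η = (ΔQ/Q̄) ÷ (ΔI/Ī) = (77.3/204.65) ÷ (2430/8615) = 1.339.

1.339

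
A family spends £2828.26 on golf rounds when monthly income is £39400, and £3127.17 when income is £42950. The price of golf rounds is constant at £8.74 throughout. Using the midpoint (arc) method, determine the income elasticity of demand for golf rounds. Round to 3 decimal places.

With a constant price, Q₁ = 2828.26/8.74 = 323.600 and Q₂ = 3127.17/8.74 = 357.800 (equivalently, work directly with expenditure since P cancels).
Midpoint %ΔQ = (3127.17 − 2828.26)/2977.72 = 0.10038; midpoint %ΔI = (42950 − 39400)/41175 = 0.08622.
η = 0.10038 / 0.08622 = 1.164.

1.164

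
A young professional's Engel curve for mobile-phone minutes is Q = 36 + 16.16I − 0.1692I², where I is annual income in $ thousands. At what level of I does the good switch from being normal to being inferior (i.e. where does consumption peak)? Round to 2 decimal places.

dQ/dI = 16.16 − 0.3384I.
The good is inferior where dQ/dI < 0. Setting dQ/dI = 0 gives I = 16.16 / 0.3384 = 47.75.

47.75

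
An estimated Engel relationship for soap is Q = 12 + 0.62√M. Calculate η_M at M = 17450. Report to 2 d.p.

0.44

At M = 17450: Q = 93.901.
dQ/dM = 0.62/(2√M) = 0.00234673 at this income.
η = (dQ/dM)·(M/Q) = 0.00234673 × (17450/93.901) = 0.44.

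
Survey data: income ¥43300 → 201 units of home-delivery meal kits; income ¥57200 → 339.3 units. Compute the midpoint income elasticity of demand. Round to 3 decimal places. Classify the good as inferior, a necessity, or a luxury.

1.851 (luxury)

ΔQ = 339.3 − 201 = 138.3; midpoint Q̄ = (201 + 339.3)/2 = 270.15.
ΔI = 57200 − 43300 = 13900; midpoint Ī = (43300 + 57200)/2 = 50250.
η = (ΔQ/Q̄) ÷ (ΔI/Ī) = (138.3/270.15) ÷ (13900/50250) = 1.851.
η > 1 ⇒ luxury.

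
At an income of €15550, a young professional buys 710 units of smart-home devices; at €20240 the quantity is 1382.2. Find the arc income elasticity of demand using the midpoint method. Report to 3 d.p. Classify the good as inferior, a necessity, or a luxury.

ΔQ = 1382.2 − 710 = 672.2; midpoint Q̄ = (710 + 1382.2)/2 = 1046.1.
ΔI = 20240 − 15550 = 4690; midpoint Ī = (15550 + 20240)/2 = 17895.
η = (ΔQ/Q̄) ÷ (ΔI/Ī) = (672.2/1046.1) ÷ (4690/17895) = 2.452.
η > 1 ⇒ luxury.

2.452 (luxury)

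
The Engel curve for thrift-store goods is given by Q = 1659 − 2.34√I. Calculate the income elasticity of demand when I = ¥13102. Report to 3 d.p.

-0.096

At I = 13102: Q = 1391.154.
dQ/dI = -2.34/(2√I) = -0.0102216 at this income.
η = (dQ/dI)·(I/Q) = -0.0102216 × (13102/1391.154) = -0.096.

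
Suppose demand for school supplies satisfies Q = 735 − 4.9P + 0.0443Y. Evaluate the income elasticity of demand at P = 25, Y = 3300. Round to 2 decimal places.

0.19

At P = 25, Y = 3300: Q = 758.690.
Holding P constant, ∂Q/∂Y = 0.0443.
η_Y = (∂Q/∂Y)·(Y/Q) = 0.0443 × (3300/758.690) = 0.19.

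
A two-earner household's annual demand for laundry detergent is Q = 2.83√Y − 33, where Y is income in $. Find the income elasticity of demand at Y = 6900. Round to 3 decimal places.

At Y = 6900: Q = 202.077.
dQ/dY = 2.83/(2√Y) = 0.0170346 at this income.
η = (dQ/dY)·(Y/Q) = 0.0170346 × (6900/202.077) = 0.582.

0.582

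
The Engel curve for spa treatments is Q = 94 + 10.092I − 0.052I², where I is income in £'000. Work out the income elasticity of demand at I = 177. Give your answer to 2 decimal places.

-5.86

At I = 177: Q = 251.1760.
dQ/dI = 10.092 − 0.104I = -8.31600.
η = (dQ/dI)·(I/Q) = -8.31600 × (177/251.1760) = -5.86.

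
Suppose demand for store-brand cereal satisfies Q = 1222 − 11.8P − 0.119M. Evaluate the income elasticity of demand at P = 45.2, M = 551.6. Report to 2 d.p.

-0.11

At P = 45.2, M = 551.6: Q = 623.000.
Holding P constant, ∂Q/∂M = −0.119.
η_M = (∂Q/∂M)·(M/Q) = -0.119 × (551.6/623.000) = -0.11.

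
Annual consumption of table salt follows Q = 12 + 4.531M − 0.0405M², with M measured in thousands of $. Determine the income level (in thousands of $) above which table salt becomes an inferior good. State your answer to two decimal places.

dQ/dM = 4.531 − 0.081M.
The good is inferior where dQ/dM < 0. Setting dQ/dM = 0 gives M = 4.531 / 0.081 = 55.94.

55.94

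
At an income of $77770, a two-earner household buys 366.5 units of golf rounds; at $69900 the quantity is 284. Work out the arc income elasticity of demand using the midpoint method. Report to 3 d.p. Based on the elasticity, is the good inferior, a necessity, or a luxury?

ΔQ = 284 − 366.5 = -82.5; midpoint Q̄ = (366.5 + 284)/2 = 325.25.
ΔI = 69900 − 77770 = -7870; midpoint Ī = (77770 + 69900)/2 = 73835.
η = (ΔQ/Q̄) ÷ (ΔI/Ī) = (-82.5/325.25) ÷ (-7870/73835) = 2.380.
η > 1 ⇒ luxury.

2.380 (luxury)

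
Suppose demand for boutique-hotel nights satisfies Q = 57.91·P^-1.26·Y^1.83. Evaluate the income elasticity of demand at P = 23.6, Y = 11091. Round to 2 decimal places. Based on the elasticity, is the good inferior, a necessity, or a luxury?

1.83 (luxury)

For a multiplicative demand Q = A·P^α·Y^β, the income elasticity is β everywhere.
Here β = 1.83, so η = 1.83.
Since η > 1, this is a luxury.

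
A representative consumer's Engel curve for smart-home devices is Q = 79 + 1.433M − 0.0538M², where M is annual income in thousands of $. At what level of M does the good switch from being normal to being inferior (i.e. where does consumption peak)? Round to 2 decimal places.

13.32

dQ/dM = 1.433 − 0.1076M.
The good is inferior where dQ/dM < 0. Setting dQ/dM = 0 gives M = 1.433 / 0.1076 = 13.32.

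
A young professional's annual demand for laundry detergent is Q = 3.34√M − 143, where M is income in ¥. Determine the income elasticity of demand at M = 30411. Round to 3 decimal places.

At M = 30411: Q = 439.454.
dQ/dM = 3.34/(2√M) = 0.00957637 at this income.
η = (dQ/dM)·(M/Q) = 0.00957637 × (30411/439.454) = 0.663.

0.663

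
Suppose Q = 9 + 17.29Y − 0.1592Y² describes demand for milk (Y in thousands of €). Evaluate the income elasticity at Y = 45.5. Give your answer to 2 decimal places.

At Y = 45.5: Q = 466.1112.
dQ/dY = 17.29 − 0.3184Y = 2.80280.
η = (dQ/dY)·(Y/Q) = 2.80280 × (45.5/466.1112) = 0.27.

0.27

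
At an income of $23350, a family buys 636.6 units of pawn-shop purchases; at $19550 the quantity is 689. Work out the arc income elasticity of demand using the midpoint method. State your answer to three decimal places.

ΔQ = 689 − 636.6 = 52.4; midpoint Q̄ = (636.6 + 689)/2 = 662.8.
ΔI = 19550 − 23350 = -3800; midpoint Ī = (23350 + 19550)/2 = 21450.
η = (ΔQ/Q̄) ÷ (ΔI/Ī) = (52.4/662.8) ÷ (-3800/21450) = -0.446.

-0.446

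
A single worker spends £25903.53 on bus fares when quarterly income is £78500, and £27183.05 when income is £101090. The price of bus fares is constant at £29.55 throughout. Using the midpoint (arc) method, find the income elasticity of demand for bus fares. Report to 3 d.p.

With a constant price, Q₁ = 25903.53/29.55 = 876.600 and Q₂ = 27183.05/29.55 = 919.900 (equivalently, work directly with expenditure since P cancels).
Midpoint %ΔQ = (27183.05 − 25903.53)/26543.29 = 0.04821; midpoint %ΔI = (101090 − 78500)/89795 = 0.25157.
η = 0.04821 / 0.25157 = 0.192.

0.192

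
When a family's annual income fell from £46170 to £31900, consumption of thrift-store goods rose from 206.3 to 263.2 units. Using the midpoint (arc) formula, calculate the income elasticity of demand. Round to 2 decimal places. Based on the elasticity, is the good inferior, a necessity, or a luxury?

-0.66 (inferior good)

ΔQ = 263.2 − 206.3 = 56.9; midpoint Q̄ = (206.3 + 263.2)/2 = 234.75.
ΔI = 31900 − 46170 = -14270; midpoint Ī = (46170 + 31900)/2 = 39035.
η = (ΔQ/Q̄) ÷ (ΔI/Ī) = (56.9/234.75) ÷ (-14270/39035) = -0.66.
η < 0 ⇒ inferior good.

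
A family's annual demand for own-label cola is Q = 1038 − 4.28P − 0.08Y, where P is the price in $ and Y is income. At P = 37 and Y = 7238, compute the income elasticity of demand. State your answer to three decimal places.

-1.926

At P = 37, Y = 7238: Q = 300.600.
Holding P constant, ∂Q/∂Y = −0.08.
η_Y = (∂Q/∂Y)·(Y/Q) = -0.08 × (7238/300.600) = -1.926.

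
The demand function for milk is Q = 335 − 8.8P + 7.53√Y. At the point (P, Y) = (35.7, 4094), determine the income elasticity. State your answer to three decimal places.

At P = 35.7, Y = 4094: Q = 502.642.
Holding P constant, ∂Q/∂Y = 7.53/(2√Y) = 0.0588425.
η_Y = (∂Q/∂Y)·(Y/Q) = 0.0588425 × (4094/502.642) = 0.479.

0.479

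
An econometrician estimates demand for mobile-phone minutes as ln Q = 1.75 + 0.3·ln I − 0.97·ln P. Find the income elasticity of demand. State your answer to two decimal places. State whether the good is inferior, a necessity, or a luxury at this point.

0.30 (necessity)

In a log-linear demand, the coefficient on ln I is the income elasticity.
So η = 0.30.
0 < η < 1 ⇒ necessity.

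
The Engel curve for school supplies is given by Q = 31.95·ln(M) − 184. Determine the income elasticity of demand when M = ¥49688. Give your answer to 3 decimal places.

0.198

At M = 49688: Q = 161.492.
dQ/dM = 31.95/M = 0.000643012 at this income.
η = (dQ/dM)·(M/Q) = 0.000643012 × (49688/161.492) = 0.198.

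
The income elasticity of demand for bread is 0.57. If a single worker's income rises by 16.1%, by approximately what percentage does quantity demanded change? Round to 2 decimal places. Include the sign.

%ΔQ ≈ η × %ΔI = 0.57 × 16.1% = 9.18%.

9.18%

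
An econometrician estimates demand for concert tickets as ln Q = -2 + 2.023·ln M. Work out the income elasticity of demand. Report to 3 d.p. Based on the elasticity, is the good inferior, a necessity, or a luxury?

2.023 (luxury)

In a log-linear demand, the coefficient on ln M is the income elasticity.
So η = 2.023.
η > 1 ⇒ luxury.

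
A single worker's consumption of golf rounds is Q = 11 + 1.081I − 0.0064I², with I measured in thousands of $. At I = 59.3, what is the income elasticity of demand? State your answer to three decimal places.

0.363

At I = 59.3: Q = 52.5978.
dQ/dI = 1.081 − 0.0128I = 0.32196.
η = (dQ/dI)·(I/Q) = 0.32196 × (59.3/52.5978) = 0.363.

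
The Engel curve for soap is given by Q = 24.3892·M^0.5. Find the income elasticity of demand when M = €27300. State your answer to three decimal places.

0.500

For Q = A·M^β the income elasticity is constant and equal to β.
Here β = 0.5, so η = 0.500.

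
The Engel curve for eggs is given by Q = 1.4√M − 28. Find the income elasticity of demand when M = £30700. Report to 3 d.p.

At M = 30700: Q = 217.300.
dQ/dM = 1.4/(2√M) = 0.00399511 at this income.
η = (dQ/dM)·(M/Q) = 0.00399511 × (30700/217.300) = 0.564.

0.564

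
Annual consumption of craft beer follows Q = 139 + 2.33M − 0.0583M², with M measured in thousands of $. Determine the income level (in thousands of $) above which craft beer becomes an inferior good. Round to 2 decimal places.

dQ/dM = 2.33 − 0.1166M.
The good is inferior where dQ/dM < 0. Setting dQ/dM = 0 gives M = 2.33 / 0.1166 = 19.98.

19.98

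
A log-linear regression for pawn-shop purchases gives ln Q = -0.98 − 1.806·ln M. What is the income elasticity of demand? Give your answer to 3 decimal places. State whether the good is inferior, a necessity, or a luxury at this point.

In a log-linear demand, the coefficient on ln M is the income elasticity.
So η = -1.806.
η < 0 ⇒ inferior good.

-1.806 (inferior good)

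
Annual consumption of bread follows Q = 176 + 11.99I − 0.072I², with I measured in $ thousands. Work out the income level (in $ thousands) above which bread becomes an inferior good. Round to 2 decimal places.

83.26

dQ/dI = 11.99 − 0.144I.
The good is inferior where dQ/dI < 0. Setting dQ/dI = 0 gives I = 11.99 / 0.144 = 83.26.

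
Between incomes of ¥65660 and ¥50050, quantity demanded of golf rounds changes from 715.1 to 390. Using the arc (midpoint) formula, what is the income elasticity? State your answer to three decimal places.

2.181

ΔQ = 390 − 715.1 = -325.1; midpoint Q̄ = (715.1 + 390)/2 = 552.55.
ΔI = 50050 − 65660 = -15610; midpoint Ī = (65660 + 50050)/2 = 57855.
η = (ΔQ/Q̄) ÷ (ΔI/Ī) = (-325.1/552.55) ÷ (-15610/57855) = 2.181.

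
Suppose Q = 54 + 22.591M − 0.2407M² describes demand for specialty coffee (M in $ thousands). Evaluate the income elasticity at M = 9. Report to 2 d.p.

0.69

At M = 9: Q = 237.8223.
dQ/dM = 22.591 − 0.4814M = 18.25840.
η = (dQ/dM)·(M/Q) = 18.25840 × (9/237.8223) = 0.69.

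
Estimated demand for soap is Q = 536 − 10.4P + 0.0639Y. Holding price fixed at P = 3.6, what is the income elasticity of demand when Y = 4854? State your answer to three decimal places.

0.384

At P = 3.6, Y = 4854: Q = 808.731.
Holding P constant, ∂Q/∂Y = 0.0639.
η_Y = (∂Q/∂Y)·(Y/Q) = 0.0639 × (4854/808.731) = 0.384.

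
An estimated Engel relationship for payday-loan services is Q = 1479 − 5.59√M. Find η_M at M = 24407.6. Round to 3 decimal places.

At M = 24407.6: Q = 605.678.
dQ/dM = -5.59/(2√M) = -0.0178904 at this income.
η = (dQ/dM)·(M/Q) = -0.0178904 × (24407.6/605.678) = -0.721.

-0.721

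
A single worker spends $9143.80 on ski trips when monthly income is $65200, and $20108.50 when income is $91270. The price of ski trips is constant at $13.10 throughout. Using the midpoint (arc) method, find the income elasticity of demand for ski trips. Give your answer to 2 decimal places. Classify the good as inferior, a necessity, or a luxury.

With a constant price, Q₁ = 9143.80/13.10 = 698.000 and Q₂ = 20108.50/13.10 = 1535.000 (equivalently, work directly with expenditure since P cancels).
Midpoint %ΔQ = (20108.50 − 9143.80)/14626.15 = 0.74966; midpoint %ΔI = (91270 − 65200)/78235 = 0.33323.
η = 0.74966 / 0.33323 = 2.25.
η > 1 ⇒ luxury.

2.25 (luxury)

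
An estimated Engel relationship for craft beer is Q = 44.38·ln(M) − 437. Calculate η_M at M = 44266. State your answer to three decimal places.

1.175

At M = 44266: Q = 37.776.
dQ/dM = 44.38/M = 0.00100258 at this income.
η = (dQ/dM)·(M/Q) = 0.00100258 × (44266/37.776) = 1.175.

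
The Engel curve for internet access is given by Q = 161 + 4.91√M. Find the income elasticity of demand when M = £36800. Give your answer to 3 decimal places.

At M = 36800: Q = 1102.901.
dQ/dM = 4.91/(2√M) = 0.0127976 at this income.
η = (dQ/dM)·(M/Q) = 0.0127976 × (36800/1102.901) = 0.427.

0.427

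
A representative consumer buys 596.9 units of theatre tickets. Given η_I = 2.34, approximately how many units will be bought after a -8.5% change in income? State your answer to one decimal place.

%ΔQ ≈ η × %ΔI = 2.34 × (-8.5%) = -19.89%.
New Q ≈ 596.9 × (1 − 0.1989) = 478.2.

478.2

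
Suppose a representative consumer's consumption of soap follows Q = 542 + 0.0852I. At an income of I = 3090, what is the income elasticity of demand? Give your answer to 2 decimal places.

0.33

At I = 3090: Q = 805.268.
dQ/dI = 0.0852.
η = (dQ/dI)·(I/Q) = 0.0852 × (3090/805.268) = 0.33.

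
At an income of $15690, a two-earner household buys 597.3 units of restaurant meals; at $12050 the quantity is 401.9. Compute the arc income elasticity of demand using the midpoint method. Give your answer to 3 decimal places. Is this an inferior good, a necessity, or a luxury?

ΔQ = 401.9 − 597.3 = -195.4; midpoint Q̄ = (597.3 + 401.9)/2 = 499.6.
ΔI = 12050 − 15690 = -3640; midpoint Ī = (15690 + 12050)/2 = 13870.
η = (ΔQ/Q̄) ÷ (ΔI/Ī) = (-195.4/499.6) ÷ (-3640/13870) = 1.490.
η > 1 ⇒ luxury.

1.490 (luxury)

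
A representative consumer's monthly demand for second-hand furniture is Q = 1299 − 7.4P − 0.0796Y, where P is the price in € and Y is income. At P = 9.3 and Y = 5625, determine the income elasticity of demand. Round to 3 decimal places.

At P = 9.3, Y = 5625: Q = 782.430.
Holding P constant, ∂Q/∂Y = −0.0796.
η_Y = (∂Q/∂Y)·(Y/Q) = -0.0796 × (5625/782.430) = -0.572.

-0.572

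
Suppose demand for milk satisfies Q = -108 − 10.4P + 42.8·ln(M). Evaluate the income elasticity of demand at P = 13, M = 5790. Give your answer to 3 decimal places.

0.335

At P = 13, M = 5790: Q = 127.614.
Holding P constant, ∂Q/∂M = 42.8/M = 0.00739206.
η_M = (∂Q/∂M)·(M/Q) = 0.00739206 × (5790/127.614) = 0.335.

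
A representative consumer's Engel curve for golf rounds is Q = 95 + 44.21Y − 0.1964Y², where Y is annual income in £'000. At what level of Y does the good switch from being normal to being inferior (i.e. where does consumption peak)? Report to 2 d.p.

112.55

dQ/dY = 44.21 − 0.3928Y.
The good is inferior where dQ/dY < 0. Setting dQ/dY = 0 gives Y = 44.21 / 0.3928 = 112.55.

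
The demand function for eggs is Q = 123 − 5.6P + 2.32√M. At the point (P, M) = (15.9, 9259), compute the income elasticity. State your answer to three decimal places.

0.434

At P = 15.9, M = 9259: Q = 257.199.
Holding P constant, ∂Q/∂M = 2.32/(2√M) = 0.0120552.
η_M = (∂Q/∂M)·(M/Q) = 0.0120552 × (9259/257.199) = 0.434.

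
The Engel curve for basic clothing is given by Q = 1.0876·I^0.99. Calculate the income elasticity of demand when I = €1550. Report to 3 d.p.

0.990

For Q = A·I^β the income elasticity is constant and equal to β.
Here β = 0.99, so η = 0.990.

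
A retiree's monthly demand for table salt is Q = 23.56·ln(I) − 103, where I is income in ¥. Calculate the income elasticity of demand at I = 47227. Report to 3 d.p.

0.156

At I = 47227: Q = 150.570.
dQ/dI = 23.56/I = 0.000498867 at this income.
η = (dQ/dI)·(I/Q) = 0.000498867 × (47227/150.570) = 0.156.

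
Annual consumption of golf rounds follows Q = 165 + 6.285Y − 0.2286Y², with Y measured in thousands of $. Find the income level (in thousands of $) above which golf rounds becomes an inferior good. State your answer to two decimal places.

dQ/dY = 6.285 − 0.4572Y.
The good is inferior where dQ/dY < 0. Setting dQ/dY = 0 gives Y = 6.285 / 0.4572 = 13.75.

13.75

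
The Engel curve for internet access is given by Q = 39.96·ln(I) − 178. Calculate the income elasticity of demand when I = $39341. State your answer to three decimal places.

At I = 39341: Q = 244.778.
dQ/dI = 39.96/I = 0.00101573 at this income.
η = (dQ/dI)·(I/Q) = 0.00101573 × (39341/244.778) = 0.163.

0.163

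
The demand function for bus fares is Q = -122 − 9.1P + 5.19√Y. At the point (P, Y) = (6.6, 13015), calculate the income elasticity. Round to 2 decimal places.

0.72

At P = 6.6, Y = 13015: Q = 410.032.
Holding P constant, ∂Q/∂Y = 5.19/(2√Y) = 0.0227465.
η_Y = (∂Q/∂Y)·(Y/Q) = 0.0227465 × (13015/410.032) = 0.72.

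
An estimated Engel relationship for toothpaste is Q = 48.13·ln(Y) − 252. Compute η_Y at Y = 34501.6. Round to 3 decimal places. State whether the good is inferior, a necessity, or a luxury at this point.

At Y = 34501.6: Q = 250.899.
dQ/dY = 48.13/Y = 0.00139501 at this income.
η = (dQ/dY)·(Y/Q) = 0.00139501 × (34501.6/250.899) = 0.192.
Since 0 < η < 1, the good is a necessity.

0.192 (necessity)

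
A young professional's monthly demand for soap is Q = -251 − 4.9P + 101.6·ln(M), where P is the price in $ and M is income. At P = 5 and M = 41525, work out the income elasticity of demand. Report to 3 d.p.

At P = 5, M = 41525: Q = 804.920.
Holding P constant, ∂Q/∂M = 101.6/M = 0.00244672.
η_M = (∂Q/∂M)·(M/Q) = 0.00244672 × (41525/804.920) = 0.126.

0.126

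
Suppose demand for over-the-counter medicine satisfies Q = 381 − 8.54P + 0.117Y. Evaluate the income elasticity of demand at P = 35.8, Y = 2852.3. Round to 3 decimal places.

0.816

At P = 35.8, Y = 2852.3: Q = 408.987.
Holding P constant, ∂Q/∂Y = 0.117.
η_Y = (∂Q/∂Y)·(Y/Q) = 0.117 × (2852.3/408.987) = 0.816.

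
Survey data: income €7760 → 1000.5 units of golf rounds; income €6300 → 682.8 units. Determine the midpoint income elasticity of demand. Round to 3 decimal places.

1.818

ΔQ = 682.8 − 1000.5 = -317.7; midpoint Q̄ = (1000.5 + 682.8)/2 = 841.65.
ΔI = 6300 − 7760 = -1460; midpoint Ī = (7760 + 6300)/2 = 7030.
η = (ΔQ/Q̄) ÷ (ΔI/Ī) = (-317.7/841.65) ÷ (-1460/7030) = 1.818.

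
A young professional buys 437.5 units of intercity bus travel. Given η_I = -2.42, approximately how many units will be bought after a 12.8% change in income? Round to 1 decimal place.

%ΔQ ≈ η × %ΔI = -2.42 × 12.8% = -30.976%.
New Q ≈ 437.5 × (1 − 0.30976) = 302.0.

302.0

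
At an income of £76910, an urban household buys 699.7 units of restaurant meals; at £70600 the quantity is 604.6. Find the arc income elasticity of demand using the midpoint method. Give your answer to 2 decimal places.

ΔQ = 604.6 − 699.7 = -95.1; midpoint Q̄ = (699.7 + 604.6)/2 = 652.15.
ΔI = 70600 − 76910 = -6310; midpoint Ī = (76910 + 70600)/2 = 73755.
η = (ΔQ/Q̄) ÷ (ΔI/Ī) = (-95.1/652.15) ÷ (-6310/73755) = 1.70.

1.70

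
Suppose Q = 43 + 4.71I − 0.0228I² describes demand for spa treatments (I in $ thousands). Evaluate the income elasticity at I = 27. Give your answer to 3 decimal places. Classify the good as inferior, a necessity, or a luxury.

0.612 (necessity)

At I = 27: Q = 153.5488.
dQ/dI = 4.71 − 0.0456I = 3.47880.
η = (dQ/dI)·(I/Q) = 3.47880 × (27/153.5488) = 0.612.
0 < η < 1 ⇒ necessity.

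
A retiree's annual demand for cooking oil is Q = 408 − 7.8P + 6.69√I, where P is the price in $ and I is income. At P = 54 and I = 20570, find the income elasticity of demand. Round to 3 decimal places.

At P = 54, I = 20570: Q = 946.296.
Holding P constant, ∂Q/∂I = 6.69/(2√I) = 0.0233227.
η_I = (∂Q/∂I)·(I/Q) = 0.0233227 × (20570/946.296) = 0.507.

0.507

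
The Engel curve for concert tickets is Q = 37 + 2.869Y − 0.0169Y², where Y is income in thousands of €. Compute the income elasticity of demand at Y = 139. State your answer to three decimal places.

-2.327

At Y = 139: Q = 109.2661.
dQ/dY = 2.869 − 0.0338Y = -1.82920.
η = (dQ/dY)·(Y/Q) = -1.82920 × (139/109.2661) = -2.327.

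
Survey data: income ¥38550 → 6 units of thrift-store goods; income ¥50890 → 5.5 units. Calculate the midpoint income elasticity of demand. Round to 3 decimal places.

-0.315

ΔQ = 5.5 − 6 = -0.5; midpoint Q̄ = (6 + 5.5)/2 = 5.75.
ΔI = 50890 − 38550 = 12340; midpoint Ī = (38550 + 50890)/2 = 44720.
η = (ΔQ/Q̄) ÷ (ΔI/Ī) = (-0.5/5.75) ÷ (12340/44720) = -0.315.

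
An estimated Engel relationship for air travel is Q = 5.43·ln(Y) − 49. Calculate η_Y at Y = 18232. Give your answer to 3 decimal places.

1.271

At Y = 18232: Q = 4.273.
dQ/dY = 5.43/Y = 0.000297828 at this income.
η = (dQ/dY)·(Y/Q) = 0.000297828 × (18232/4.273) = 1.271.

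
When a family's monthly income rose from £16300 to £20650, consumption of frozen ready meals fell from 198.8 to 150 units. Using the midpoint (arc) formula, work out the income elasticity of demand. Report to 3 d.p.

-1.188

ΔQ = 150 − 198.8 = -48.8; midpoint Q̄ = (198.8 + 150)/2 = 174.4.
ΔI = 20650 − 16300 = 4350; midpoint Ī = (16300 + 20650)/2 = 18475.
η = (ΔQ/Q̄) ÷ (ΔI/Ī) = (-48.8/174.4) ÷ (4350/18475) = -1.188.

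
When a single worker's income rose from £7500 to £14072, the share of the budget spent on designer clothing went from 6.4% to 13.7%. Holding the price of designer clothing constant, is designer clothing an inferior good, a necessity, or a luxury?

luxury

The budget share rises as income rises, so η > 1.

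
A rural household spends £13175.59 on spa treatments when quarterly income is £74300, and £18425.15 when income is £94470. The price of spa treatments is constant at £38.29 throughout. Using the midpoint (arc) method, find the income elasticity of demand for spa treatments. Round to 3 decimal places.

With a constant price, Q₁ = 13175.59/38.29 = 344.100 and Q₂ = 18425.15/38.29 = 481.200 (equivalently, work directly with expenditure since P cancels).
Midpoint %ΔQ = (18425.15 − 13175.59)/15800.37 = 0.33224; midpoint %ΔI = (94470 − 74300)/84385 = 0.23902.
η = 0.33224 / 0.23902 = 1.390.

1.390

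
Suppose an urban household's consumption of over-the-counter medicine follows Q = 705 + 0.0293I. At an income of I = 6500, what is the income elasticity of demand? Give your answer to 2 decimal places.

0.21

At I = 6500: Q = 895.450.
dQ/dI = 0.0293.
η = (dQ/dI)·(I/Q) = 0.0293 × (6500/895.450) = 0.21.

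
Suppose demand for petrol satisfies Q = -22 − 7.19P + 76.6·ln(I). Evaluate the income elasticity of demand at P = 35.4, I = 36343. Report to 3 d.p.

0.145

At P = 35.4, I = 36343: Q = 527.832.
Holding P constant, ∂Q/∂I = 76.6/I = 0.0021077.
η_I = (∂Q/∂I)·(I/Q) = 0.0021077 × (36343/527.832) = 0.145.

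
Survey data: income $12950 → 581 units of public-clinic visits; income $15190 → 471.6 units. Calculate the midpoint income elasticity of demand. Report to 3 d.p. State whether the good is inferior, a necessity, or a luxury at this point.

-1.306 (inferior good)

ΔQ = 471.6 − 581 = -109.4; midpoint Q̄ = (581 + 471.6)/2 = 526.3.
ΔI = 15190 − 12950 = 2240; midpoint Ī = (12950 + 15190)/2 = 14070.
η = (ΔQ/Q̄) ÷ (ΔI/Ī) = (-109.4/526.3) ÷ (2240/14070) = -1.306.
η < 0 ⇒ inferior good.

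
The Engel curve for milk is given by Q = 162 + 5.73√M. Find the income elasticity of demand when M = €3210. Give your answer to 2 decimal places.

At M = 3210: Q = 486.644.
dQ/dM = 5.73/(2√M) = 0.0505676 at this income.
η = (dQ/dM)·(M/Q) = 0.0505676 × (3210/486.644) = 0.33.

0.33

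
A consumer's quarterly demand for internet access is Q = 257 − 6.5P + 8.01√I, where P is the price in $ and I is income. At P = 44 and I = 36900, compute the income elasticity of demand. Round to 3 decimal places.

0.510

At P = 44, I = 36900: Q = 1509.671.
Holding P constant, ∂Q/∂I = 8.01/(2√I) = 0.0208492.
η_I = (∂Q/∂I)·(I/Q) = 0.0208492 × (36900/1509.671) = 0.510.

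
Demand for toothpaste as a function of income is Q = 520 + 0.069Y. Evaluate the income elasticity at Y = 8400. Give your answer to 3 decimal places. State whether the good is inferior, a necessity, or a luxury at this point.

0.527 (necessity)

At Y = 8400: Q = 1099.600.
dQ/dY = 0.069.
η = (dQ/dY)·(Y/Q) = 0.069 × (8400/1099.600) = 0.527.
Since 0 < η < 1, the good is a necessity.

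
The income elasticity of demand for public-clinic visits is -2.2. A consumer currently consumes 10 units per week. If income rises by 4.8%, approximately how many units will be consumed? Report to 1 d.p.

%ΔQ ≈ η × %ΔI = -2.2 × 4.8% = -10.56%.
New Q ≈ 10 × (1 − 0.1056) = 8.9.

8.9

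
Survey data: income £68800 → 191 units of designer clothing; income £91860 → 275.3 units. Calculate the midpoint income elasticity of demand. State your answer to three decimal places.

1.260

ΔQ = 275.3 − 191 = 84.3; midpoint Q̄ = (191 + 275.3)/2 = 233.15.
ΔI = 91860 − 68800 = 23060; midpoint Ī = (68800 + 91860)/2 = 80330.
η = (ΔQ/Q̄) ÷ (ΔI/Ī) = (84.3/233.15) ÷ (23060/80330) = 1.260.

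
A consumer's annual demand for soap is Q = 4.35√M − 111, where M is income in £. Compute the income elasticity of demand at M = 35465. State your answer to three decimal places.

At M = 35465: Q = 708.199.
dQ/dM = 4.35/(2√M) = 0.0115494 at this income.
η = (dQ/dM)·(M/Q) = 0.0115494 × (35465/708.199) = 0.578.

0.578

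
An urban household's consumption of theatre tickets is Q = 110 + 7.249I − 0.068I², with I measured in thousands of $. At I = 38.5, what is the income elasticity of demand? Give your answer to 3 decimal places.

At I = 38.5: Q = 288.2935.
dQ/dI = 7.249 − 0.136I = 2.01300.
η = (dQ/dI)·(I/Q) = 2.01300 × (38.5/288.2935) = 0.269.

0.269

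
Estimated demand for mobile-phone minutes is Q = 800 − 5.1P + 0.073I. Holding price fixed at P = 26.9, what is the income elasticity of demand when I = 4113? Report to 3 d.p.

At P = 26.9, I = 4113: Q = 963.059.
Holding P constant, ∂Q/∂I = 0.073.
η_I = (∂Q/∂I)·(I/Q) = 0.073 × (4113/963.059) = 0.312.

0.312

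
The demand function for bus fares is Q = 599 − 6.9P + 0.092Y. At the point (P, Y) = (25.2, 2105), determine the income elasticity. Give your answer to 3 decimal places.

0.313

At P = 25.2, Y = 2105: Q = 618.780.
Holding P constant, ∂Q/∂Y = 0.092.
η_Y = (∂Q/∂Y)·(Y/Q) = 0.092 × (2105/618.780) = 0.313.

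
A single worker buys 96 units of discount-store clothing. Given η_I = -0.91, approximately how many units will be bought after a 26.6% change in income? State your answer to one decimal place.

%ΔQ ≈ η × %ΔI = -0.91 × 26.6% = -24.206%.
New Q ≈ 96 × (1 − 0.24206) = 72.8.

72.8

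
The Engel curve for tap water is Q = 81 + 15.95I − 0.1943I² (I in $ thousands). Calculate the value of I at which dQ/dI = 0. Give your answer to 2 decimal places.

41.04

dQ/dI = 15.95 − 0.3886I.
The good is inferior where dQ/dI < 0. Setting dQ/dI = 0 gives I = 15.95 / 0.3886 = 41.04.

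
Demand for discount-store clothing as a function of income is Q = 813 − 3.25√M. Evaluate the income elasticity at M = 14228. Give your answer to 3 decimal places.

At M = 14228: Q = 425.336.
dQ/dM = -3.25/(2√M) = -0.0136233 at this income.
η = (dQ/dM)·(M/Q) = -0.0136233 × (14228/425.336) = -0.456.

-0.456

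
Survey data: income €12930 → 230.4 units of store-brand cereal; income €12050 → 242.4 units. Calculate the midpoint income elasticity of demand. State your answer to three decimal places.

ΔQ = 242.4 − 230.4 = 12; midpoint Q̄ = (230.4 + 242.4)/2 = 236.4.
ΔI = 12050 − 12930 = -880; midpoint Ī = (12930 + 12050)/2 = 12490.
η = (ΔQ/Q̄) ÷ (ΔI/Ī) = (12/236.4) ÷ (-880/12490) = -0.720.

-0.720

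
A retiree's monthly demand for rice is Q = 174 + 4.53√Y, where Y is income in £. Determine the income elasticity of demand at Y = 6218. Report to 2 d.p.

At Y = 6218: Q = 531.210.
dQ/dY = 4.53/(2√Y) = 0.0287239 at this income.
η = (dQ/dY)·(Y/Q) = 0.0287239 × (6218/531.210) = 0.34.

0.34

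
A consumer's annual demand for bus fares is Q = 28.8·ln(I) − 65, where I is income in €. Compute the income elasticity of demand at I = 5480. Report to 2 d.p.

0.16

At I = 5480: Q = 182.935.
dQ/dI = 28.8/I = 0.00525547 at this income.
η = (dQ/dI)·(I/Q) = 0.00525547 × (5480/182.935) = 0.16.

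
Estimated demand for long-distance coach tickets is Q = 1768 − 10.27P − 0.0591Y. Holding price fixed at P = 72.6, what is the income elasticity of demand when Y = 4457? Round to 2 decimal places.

-0.35

At P = 72.6, Y = 4457: Q = 758.989.
Holding P constant, ∂Q/∂Y = −0.0591.
η_Y = (∂Q/∂Y)·(Y/Q) = -0.0591 × (4457/758.989) = -0.35.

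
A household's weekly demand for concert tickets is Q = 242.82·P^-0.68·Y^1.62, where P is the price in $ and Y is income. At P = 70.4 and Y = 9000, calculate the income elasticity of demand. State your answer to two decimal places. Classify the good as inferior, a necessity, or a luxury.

For a multiplicative demand Q = A·P^α·Y^β, the income elasticity is β everywhere.
Here β = 1.62, so η = 1.62.
Since η > 1, this is a luxury.

1.62 (luxury)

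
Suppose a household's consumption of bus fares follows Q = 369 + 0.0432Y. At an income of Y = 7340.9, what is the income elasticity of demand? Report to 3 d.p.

0.462

At Y = 7340.9: Q = 686.127.
dQ/dY = 0.0432.
η = (dQ/dY)·(Y/Q) = 0.0432 × (7340.9/686.127) = 0.462.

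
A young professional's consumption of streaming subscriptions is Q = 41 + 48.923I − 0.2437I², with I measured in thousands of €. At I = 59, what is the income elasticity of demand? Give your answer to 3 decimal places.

At I = 59: Q = 2079.1373.
dQ/dI = 48.923 − 0.4874I = 20.16640.
η = (dQ/dI)·(I/Q) = 20.16640 × (59/2079.1373) = 0.572.

0.572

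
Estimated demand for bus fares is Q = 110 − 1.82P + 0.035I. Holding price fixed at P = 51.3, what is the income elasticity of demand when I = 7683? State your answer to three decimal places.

At P = 51.3, I = 7683: Q = 285.539.
Holding P constant, ∂Q/∂I = 0.035.
η_I = (∂Q/∂I)·(I/Q) = 0.035 × (7683/285.539) = 0.942.

0.942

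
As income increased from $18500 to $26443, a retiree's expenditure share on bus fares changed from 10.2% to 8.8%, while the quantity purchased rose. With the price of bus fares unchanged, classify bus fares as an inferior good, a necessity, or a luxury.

necessity

Quantity rises but the budget share falls as income rises, so 0 < η < 1.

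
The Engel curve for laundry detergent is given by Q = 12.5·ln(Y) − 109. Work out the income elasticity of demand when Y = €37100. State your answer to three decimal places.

0.555

At Y = 37100: Q = 22.517.
dQ/dY = 12.5/Y = 0.000336927 at this income.
η = (dQ/dY)·(Y/Q) = 0.000336927 × (37100/22.517) = 0.555.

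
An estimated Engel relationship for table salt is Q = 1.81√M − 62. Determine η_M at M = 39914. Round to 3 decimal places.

0.603

At M = 39914: Q = 299.611.
dQ/dM = 1.81/(2√M) = 0.00452987 at this income.
η = (dQ/dM)·(M/Q) = 0.00452987 × (39914/299.611) = 0.603.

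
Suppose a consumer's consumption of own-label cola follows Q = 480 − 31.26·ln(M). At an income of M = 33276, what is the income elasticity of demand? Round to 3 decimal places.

-0.202

At M = 33276: Q = 154.502.
dQ/dM = -31.26/M = -0.000939416 at this income.
η = (dQ/dM)·(M/Q) = -0.000939416 × (33276/154.502) = -0.202.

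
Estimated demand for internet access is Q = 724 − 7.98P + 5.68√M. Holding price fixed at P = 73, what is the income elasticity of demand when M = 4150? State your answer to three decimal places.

At P = 73, M = 4150: Q = 507.368.
Holding P constant, ∂Q/∂M = 5.68/(2√M) = 0.0440853.
η_M = (∂Q/∂M)·(M/Q) = 0.0440853 × (4150/507.368) = 0.361.

0.361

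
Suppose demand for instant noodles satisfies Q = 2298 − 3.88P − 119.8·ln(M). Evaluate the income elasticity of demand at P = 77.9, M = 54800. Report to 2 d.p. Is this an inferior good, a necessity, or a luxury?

At P = 77.9, M = 54800: Q = 688.557.
Holding P constant, ∂Q/∂M = -119.8/M = -0.00218613.
η_M = (∂Q/∂M)·(M/Q) = -0.00218613 × (54800/688.557) = -0.17.
Since η < 0, this is an inferior good.

-0.17 (inferior good)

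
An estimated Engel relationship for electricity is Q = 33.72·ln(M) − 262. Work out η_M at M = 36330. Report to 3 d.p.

0.366

At M = 36330: Q = 92.073.
dQ/dM = 33.72/M = 0.000928159 at this income.
η = (dQ/dM)·(M/Q) = 0.000928159 × (36330/92.073) = 0.366.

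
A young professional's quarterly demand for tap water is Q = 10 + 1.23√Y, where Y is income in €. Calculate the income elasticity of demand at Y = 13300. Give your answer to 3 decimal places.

At Y = 13300: Q = 151.851.
dQ/dY = 1.23/(2√Y) = 0.00533273 at this income.
η = (dQ/dY)·(Y/Q) = 0.00533273 × (13300/151.851) = 0.467.

0.467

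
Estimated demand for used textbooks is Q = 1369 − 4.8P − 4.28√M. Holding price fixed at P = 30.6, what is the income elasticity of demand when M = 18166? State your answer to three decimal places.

-0.447

At P = 30.6, M = 18166: Q = 645.256.
Holding P constant, ∂Q/∂M = -4.28/(2√M) = -0.0158776.
η_M = (∂Q/∂M)·(M/Q) = -0.0158776 × (18166/645.256) = -0.447.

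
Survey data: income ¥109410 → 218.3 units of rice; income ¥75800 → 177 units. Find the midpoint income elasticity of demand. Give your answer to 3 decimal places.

ΔQ = 177 − 218.3 = -41.3; midpoint Q̄ = (218.3 + 177)/2 = 197.65.
ΔI = 75800 − 109410 = -33610; midpoint Ī = (109410 + 75800)/2 = 92605.
η = (ΔQ/Q̄) ÷ (ΔI/Ī) = (-41.3/197.65) ÷ (-33610/92605) = 0.576.

0.576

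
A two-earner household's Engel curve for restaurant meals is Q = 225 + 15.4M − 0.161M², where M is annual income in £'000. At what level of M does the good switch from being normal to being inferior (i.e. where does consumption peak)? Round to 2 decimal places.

47.83

dQ/dM = 15.4 − 0.322M.
The good is inferior where dQ/dM < 0. Setting dQ/dM = 0 gives M = 15.4 / 0.322 = 47.83.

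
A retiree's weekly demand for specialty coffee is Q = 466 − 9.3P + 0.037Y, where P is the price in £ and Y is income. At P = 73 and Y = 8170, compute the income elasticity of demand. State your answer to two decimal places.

At P = 73, Y = 8170: Q = 89.390.
Holding P constant, ∂Q/∂Y = 0.037.
η_Y = (∂Q/∂Y)·(Y/Q) = 0.037 × (8170/89.390) = 3.38.

3.38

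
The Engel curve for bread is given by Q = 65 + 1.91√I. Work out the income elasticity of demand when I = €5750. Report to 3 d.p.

0.345

At I = 5750: Q = 209.833.
dQ/dI = 1.91/(2√I) = 0.0125942 at this income.
η = (dQ/dI)·(I/Q) = 0.0125942 × (5750/209.833) = 0.345.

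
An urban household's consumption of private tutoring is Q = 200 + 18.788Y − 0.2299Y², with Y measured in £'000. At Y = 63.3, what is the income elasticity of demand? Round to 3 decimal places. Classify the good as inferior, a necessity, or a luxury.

At Y = 63.3: Q = 468.0964.
dQ/dY = 18.788 − 0.4598Y = -10.31734.
η = (dQ/dY)·(Y/Q) = -10.31734 × (63.3/468.0964) = -1.395.
η < 0 ⇒ inferior good.

-1.395 (inferior good)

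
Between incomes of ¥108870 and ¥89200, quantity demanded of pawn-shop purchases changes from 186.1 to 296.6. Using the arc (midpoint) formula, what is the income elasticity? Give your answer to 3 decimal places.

-2.305

ΔQ = 296.6 − 186.1 = 110.5; midpoint Q̄ = (186.1 + 296.6)/2 = 241.35.
ΔI = 89200 − 108870 = -19670; midpoint Ī = (108870 + 89200)/2 = 99035.
η = (ΔQ/Q̄) ÷ (ΔI/Ī) = (110.5/241.35) ÷ (-19670/99035) = -2.305.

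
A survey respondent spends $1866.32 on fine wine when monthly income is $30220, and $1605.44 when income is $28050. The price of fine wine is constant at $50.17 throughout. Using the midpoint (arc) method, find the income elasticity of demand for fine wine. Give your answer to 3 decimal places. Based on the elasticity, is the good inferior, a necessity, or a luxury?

2.018 (luxury)

With a constant price, Q₁ = 1866.32/50.17 = 37.200 and Q₂ = 1605.44/50.17 = 32.000 (equivalently, work directly with expenditure since P cancels).
Midpoint %ΔQ = (1605.44 − 1866.32)/1735.88 = -0.15029; midpoint %ΔI = (28050 − 30220)/29135 = -0.07448.
η = -0.15029 / -0.07448 = 2.018.
η > 1 ⇒ luxury.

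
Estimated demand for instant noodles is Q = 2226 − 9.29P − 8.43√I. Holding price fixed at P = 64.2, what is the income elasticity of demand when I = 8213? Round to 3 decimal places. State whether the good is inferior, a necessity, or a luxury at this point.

-0.441 (inferior good)

At P = 64.2, I = 8213: Q = 865.608.
Holding P constant, ∂Q/∂I = -8.43/(2√I) = -0.04651.
η_I = (∂Q/∂I)·(I/Q) = -0.04651 × (8213/865.608) = -0.441.
Since η < 0, this is an inferior good.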